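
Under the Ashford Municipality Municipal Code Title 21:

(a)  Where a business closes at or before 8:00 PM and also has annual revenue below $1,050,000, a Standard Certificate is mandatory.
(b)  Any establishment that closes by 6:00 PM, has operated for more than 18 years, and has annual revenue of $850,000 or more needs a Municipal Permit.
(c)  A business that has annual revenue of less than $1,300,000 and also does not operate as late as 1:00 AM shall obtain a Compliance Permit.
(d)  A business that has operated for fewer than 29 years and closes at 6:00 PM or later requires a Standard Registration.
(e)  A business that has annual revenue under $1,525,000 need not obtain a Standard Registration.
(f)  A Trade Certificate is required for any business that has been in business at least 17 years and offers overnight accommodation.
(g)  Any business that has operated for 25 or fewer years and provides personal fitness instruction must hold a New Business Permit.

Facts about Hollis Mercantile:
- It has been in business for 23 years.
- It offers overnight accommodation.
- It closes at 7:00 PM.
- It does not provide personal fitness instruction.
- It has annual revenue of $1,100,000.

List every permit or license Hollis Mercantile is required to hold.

Compliance Permit, Trade Certificate

(a) closes 7:00 PM, at/before 8:00 PM; revenue $1,100,000 ≥ $1,050,000 → Standard Certificate not required.
(b) closes 7:00 PM, after 6:00 PM; years in business 23 > 18; revenue $1,100,000 ≥ $850,000 → Municipal Permit not required.
(c) revenue $1,100,000 < $1,300,000; closes 7:00 PM, at/before 1:00 AM → Compliance Permit required.
(d) years in business 23 < 29; closes 7:00 PM, after 6:00 PM → Standard Registration required.
(e) revenue $1,100,000 < $1,525,000 → exempt from Standard Registration.
(f) years in business 23 ≥ 17; offers overnight accommodation → Trade Certificate required.
(g) years in business 23 ≤ 25; does not provide personal fitness instruction → New Business Permit not required.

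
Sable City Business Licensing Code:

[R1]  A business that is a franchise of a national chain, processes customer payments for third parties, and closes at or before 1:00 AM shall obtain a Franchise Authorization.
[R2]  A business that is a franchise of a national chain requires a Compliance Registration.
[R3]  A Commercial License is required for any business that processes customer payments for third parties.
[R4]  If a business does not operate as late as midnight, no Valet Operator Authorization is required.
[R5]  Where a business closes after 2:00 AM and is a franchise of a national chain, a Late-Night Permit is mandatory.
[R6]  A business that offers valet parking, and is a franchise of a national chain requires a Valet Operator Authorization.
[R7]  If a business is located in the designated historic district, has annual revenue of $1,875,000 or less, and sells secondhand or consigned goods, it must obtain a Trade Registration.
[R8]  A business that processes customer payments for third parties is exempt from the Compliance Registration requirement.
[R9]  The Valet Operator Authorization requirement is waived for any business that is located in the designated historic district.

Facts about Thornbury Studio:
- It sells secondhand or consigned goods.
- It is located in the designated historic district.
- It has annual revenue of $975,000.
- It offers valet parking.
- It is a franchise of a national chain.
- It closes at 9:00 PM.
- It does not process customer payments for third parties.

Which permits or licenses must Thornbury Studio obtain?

[R1] is a franchise of a national chain; does not process customer payments for third parties; closes 9:00 PM, at/before 1:00 AM → Franchise Authorization not required.
[R2] is a franchise of a national chain → Compliance Registration required.
[R3] does not process customer payments for third parties → Commercial License not required.
[R4] closes 9:00 PM, at/before midnight → exempt from Valet Operator Authorization.
[R5] closes 9:00 PM, at/before 2:00 AM; is a franchise of a national chain → Late-Night Permit not required.
[R6] offers valet parking; is a franchise of a national chain → Valet Operator Authorization required.
[R7] is located in the designated historic district; revenue $975,000 ≤ $1,875,000; sells secondhand or consigned goods → Trade Registration required.
[R8] does not process customer payments for third parties → Compliance Registration exemption does not apply.
[R9] is located in the designated historic district → exempt from Valet Operator Authorization.

Compliance Registration, Trade Registration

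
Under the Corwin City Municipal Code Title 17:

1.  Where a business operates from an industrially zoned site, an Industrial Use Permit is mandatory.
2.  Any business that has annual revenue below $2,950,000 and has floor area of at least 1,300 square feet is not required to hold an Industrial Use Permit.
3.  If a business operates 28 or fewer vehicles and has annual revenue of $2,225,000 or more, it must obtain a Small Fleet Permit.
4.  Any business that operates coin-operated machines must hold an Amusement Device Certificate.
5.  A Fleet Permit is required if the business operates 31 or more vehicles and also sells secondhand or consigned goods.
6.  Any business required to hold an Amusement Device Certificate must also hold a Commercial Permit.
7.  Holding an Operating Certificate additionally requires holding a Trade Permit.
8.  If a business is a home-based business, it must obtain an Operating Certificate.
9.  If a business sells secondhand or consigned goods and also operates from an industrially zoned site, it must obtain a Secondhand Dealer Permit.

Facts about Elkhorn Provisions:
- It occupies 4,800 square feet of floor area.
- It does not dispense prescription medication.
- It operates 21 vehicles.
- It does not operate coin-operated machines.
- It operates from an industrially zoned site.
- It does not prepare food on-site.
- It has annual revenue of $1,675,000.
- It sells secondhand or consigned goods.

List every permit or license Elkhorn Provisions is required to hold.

Secondhand Dealer Permit

1. operates from an industrially zoned site → Industrial Use Permit required.
2. revenue $1,675,000 < $2,950,000; floor area 4,800 square feet ≥ 1,300 square feet → exempt from Industrial Use Permit.
3. vehicles 21 ≤ 28; revenue $1,675,000 < $2,225,000 → Small Fleet Permit not required.
4. does not operate coin-operated machines → Amusement Device Certificate not required.
5. vehicles 21 < 31; sells secondhand or consigned goods → Fleet Permit not required.
6. Amusement Device Certificate is not required → no effect.
7. Operating Certificate is not required → no effect.
8. operates from an industrially zoned site (not: is a home-based business) → Operating Certificate not required.
9. sells secondhand or consigned goods; operates from an industrially zoned site → Secondhand Dealer Permit required.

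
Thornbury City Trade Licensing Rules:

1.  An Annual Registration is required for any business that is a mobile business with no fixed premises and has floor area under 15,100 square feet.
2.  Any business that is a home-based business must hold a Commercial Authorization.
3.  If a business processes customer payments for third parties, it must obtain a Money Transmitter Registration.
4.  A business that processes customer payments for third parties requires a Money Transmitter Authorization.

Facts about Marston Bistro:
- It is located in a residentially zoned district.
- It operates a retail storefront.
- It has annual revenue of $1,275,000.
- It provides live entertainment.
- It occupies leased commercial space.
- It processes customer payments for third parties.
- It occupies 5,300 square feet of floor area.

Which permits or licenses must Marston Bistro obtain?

Money Transmitter Authorization, Money Transmitter Registration

1. occupies leased commercial space (not: is a mobile business with no fixed premises); floor area 5,300 square feet < 15,100 square feet → Annual Registration not required.
2. occupies leased commercial space (not: is a home-based business) → Commercial Authorization not required.
3. processes customer payments for third parties → Money Transmitter Registration required.
4. processes customer payments for third parties → Money Transmitter Authorization required.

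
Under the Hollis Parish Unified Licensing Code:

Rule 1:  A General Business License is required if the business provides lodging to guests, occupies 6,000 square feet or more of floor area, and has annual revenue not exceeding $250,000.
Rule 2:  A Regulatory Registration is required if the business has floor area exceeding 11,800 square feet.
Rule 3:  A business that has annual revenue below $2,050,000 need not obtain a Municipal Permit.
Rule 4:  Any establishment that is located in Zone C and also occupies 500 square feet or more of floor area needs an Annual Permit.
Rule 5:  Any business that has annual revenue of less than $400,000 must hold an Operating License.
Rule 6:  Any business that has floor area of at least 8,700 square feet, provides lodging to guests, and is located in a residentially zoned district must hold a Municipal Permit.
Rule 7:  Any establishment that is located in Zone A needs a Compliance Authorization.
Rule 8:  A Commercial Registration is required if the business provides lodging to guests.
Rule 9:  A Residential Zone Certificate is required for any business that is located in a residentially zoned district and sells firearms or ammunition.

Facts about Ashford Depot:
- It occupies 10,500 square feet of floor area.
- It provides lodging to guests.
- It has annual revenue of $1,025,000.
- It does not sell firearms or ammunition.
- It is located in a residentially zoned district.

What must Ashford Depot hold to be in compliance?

Commercial Registration

Rule 1: provides lodging to guests; floor area 10,500 square feet ≥ 6,000 square feet; revenue $1,025,000 > $250,000 → General Business License not required.
Rule 2: floor area 10,500 square feet ≤ 11,800 square feet → Regulatory Registration not required.
Rule 3: revenue $1,025,000 < $2,050,000 → exempt from Municipal Permit.
Rule 4: is located in a residentially zoned district (not: is located in Zone C); floor area 10,500 square feet ≥ 500 square feet → Annual Permit not required.
Rule 5: revenue $1,025,000 ≥ $400,000 → Operating License not required.
Rule 6: floor area 10,500 square feet ≥ 8,700 square feet; provides lodging to guests; is located in a residentially zoned district → Municipal Permit required.
Rule 7: is located in a residentially zoned district (not: is located in Zone A) → Compliance Authorization not required.
Rule 8: provides lodging to guests → Commercial Registration required.
Rule 9: is located in a residentially zoned district; does not sell firearms or ammunition → Residential Zone Certificate not required.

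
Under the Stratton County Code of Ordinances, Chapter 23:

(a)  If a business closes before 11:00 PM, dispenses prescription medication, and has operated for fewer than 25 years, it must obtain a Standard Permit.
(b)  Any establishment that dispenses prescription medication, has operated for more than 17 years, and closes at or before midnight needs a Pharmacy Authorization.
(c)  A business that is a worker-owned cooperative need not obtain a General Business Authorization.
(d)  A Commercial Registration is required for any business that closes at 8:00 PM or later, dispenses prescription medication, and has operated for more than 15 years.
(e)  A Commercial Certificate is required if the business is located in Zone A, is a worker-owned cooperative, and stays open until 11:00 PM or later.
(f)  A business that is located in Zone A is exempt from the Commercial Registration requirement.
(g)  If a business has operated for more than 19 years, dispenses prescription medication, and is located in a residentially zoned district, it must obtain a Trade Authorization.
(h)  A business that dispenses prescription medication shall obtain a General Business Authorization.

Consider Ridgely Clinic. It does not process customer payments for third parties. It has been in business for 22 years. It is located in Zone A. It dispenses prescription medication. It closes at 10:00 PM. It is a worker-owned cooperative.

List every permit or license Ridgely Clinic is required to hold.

Pharmacy Authorization, Standard Permit

(a) closes 10:00 PM, at/before 11:00 PM; dispenses prescription medication; years in business 22 < 25 → Standard Permit required.
(b) dispenses prescription medication; years in business 22 > 17; closes 10:00 PM, at/before midnight → Pharmacy Authorization required.
(c) is a worker-owned cooperative → exempt from General Business Authorization.
(d) closes 10:00 PM, after 8:00 PM; dispenses prescription medication; years in business 22 > 15 → Commercial Registration required.
(e) is located in Zone A; is a worker-owned cooperative; closes 10:00 PM, at/before 11:00 PM → Commercial Certificate not required.
(f) is located in Zone A → exempt from Commercial Registration.
(g) years in business 22 > 19; dispenses prescription medication; is located in Zone A (not: is located in a residentially zoned district) → Trade Authorization not required.
(h) dispenses prescription medication → General Business Authorization required.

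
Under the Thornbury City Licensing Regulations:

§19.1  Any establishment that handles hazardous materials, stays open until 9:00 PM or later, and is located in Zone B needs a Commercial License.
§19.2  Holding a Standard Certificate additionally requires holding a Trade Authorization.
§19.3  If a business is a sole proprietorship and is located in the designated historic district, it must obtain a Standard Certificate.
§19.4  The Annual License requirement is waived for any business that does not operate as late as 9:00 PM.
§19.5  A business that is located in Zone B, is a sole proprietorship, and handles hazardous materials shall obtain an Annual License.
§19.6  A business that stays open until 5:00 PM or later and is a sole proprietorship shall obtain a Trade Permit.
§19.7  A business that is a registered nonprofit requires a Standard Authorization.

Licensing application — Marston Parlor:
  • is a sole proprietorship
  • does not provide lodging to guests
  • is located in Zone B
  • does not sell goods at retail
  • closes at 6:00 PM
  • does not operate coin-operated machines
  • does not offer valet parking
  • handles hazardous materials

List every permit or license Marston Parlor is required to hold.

Trade Permit

§19.1 handles hazardous materials; closes 6:00 PM, at/before 9:00 PM; is located in Zone B → Commercial License not required.
§19.2 Standard Certificate is not required → no effect.
§19.3 is a sole proprietorship; is located in Zone B (not: is located in the designated historic district) → Standard Certificate not required.
§19.4 closes 6:00 PM, at/before 9:00 PM → exempt from Annual License.
§19.5 is located in Zone B; is a sole proprietorship; handles hazardous materials → Annual License required.
§19.6 closes 6:00 PM, after 5:00 PM; is a sole proprietorship → Trade Permit required.
§19.7 is a sole proprietorship (not: is a registered nonprofit) → Standard Authorization not required.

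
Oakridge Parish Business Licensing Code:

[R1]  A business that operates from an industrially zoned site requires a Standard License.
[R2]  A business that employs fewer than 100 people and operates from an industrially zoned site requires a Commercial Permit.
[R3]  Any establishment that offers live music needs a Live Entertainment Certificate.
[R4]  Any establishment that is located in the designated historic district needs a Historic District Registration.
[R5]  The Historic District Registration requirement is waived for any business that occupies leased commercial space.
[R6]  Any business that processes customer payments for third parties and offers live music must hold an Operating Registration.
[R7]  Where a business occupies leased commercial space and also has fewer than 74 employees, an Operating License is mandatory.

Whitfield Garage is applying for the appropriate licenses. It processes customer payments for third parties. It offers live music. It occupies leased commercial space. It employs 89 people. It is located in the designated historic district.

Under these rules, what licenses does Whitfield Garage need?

Live Entertainment Certificate, Operating Registration

[R1] occupies leased commercial space (not: operates from an industrially zoned site) → Standard License not required.
[R2] employees 89 < 100; occupies leased commercial space (not: operates from an industrially zoned site) → Commercial Permit not required.
[R3] offers live music → Live Entertainment Certificate required.
[R4] is located in the designated historic district → Historic District Registration required.
[R5] occupies leased commercial space → exempt from Historic District Registration.
[R6] processes customer payments for third parties; offers live music → Operating Registration required.
[R7] occupies leased commercial space; employees 89 ≥ 74 → Operating License not required.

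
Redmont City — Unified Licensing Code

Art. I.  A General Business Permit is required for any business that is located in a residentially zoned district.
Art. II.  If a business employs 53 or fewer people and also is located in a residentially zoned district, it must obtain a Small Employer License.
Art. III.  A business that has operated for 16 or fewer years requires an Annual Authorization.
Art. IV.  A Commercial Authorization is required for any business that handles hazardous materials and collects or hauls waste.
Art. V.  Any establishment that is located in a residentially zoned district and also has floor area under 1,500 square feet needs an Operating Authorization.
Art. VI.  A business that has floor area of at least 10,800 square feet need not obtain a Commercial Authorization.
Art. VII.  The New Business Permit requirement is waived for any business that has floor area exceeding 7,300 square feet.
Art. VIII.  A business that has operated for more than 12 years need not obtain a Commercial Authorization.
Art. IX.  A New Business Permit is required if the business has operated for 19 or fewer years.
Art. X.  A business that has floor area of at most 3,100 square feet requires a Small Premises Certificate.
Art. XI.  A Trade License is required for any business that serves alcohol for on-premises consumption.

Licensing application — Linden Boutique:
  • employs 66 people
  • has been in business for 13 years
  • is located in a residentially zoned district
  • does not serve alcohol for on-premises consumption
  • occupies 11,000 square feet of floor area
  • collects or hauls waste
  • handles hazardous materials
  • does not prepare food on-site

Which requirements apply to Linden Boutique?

Art. I. is located in a residentially zoned district → General Business Permit required.
Art. II. employees 66 > 53; is located in a residentially zoned district → Small Employer License not required.
Art. III. years in business 13 ≤ 16 → Annual Authorization required.
Art. IV. handles hazardous materials; collects or hauls waste → Commercial Authorization required.
Art. V. is located in a residentially zoned district; floor area 11,000 square feet ≥ 1,500 square feet → Operating Authorization not required.
Art. VI. floor area 11,000 square feet ≥ 10,800 square feet → exempt from Commercial Authorization.
Art. VII. floor area 11,000 square feet > 7,300 square feet → exempt from New Business Permit.
Art. VIII. years in business 13 > 12 → exempt from Commercial Authorization.
Art. IX. years in business 13 ≤ 19 → New Business Permit required.
Art. X. floor area 11,000 square feet > 3,100 square feet → Small Premises Certificate not required.
Art. XI. does not serve alcohol for on-premises consumption → Trade License not required.

Annual Authorization, General Business Permit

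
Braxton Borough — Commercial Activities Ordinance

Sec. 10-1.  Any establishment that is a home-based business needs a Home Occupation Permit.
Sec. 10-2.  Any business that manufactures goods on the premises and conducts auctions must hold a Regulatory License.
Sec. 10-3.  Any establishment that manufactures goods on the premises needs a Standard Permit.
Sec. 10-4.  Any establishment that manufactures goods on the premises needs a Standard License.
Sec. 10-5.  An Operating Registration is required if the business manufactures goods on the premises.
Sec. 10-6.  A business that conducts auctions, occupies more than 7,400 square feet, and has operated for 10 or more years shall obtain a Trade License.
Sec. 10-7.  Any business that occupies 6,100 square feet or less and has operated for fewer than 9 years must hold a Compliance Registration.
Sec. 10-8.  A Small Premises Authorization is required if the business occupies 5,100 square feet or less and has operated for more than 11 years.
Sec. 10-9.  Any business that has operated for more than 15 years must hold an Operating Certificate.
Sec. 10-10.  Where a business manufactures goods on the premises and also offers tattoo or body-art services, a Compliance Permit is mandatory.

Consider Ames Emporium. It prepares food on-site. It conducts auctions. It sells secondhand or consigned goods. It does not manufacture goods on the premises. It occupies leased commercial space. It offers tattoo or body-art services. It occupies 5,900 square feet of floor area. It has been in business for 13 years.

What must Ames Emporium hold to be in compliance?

Sec. 10-1. occupies leased commercial space (not: is a home-based business) → Home Occupation Permit not required.
Sec. 10-2. does not manufacture goods on the premises; conducts auctions → Regulatory License not required.
Sec. 10-3. does not manufacture goods on the premises → Standard Permit not required.
Sec. 10-4. does not manufacture goods on the premises → Standard License not required.
Sec. 10-5. does not manufacture goods on the premises → Operating Registration not required.
Sec. 10-6. conducts auctions; floor area 5,900 square feet ≤ 7,400 square feet; years in business 13 ≥ 10 → Trade License not required.
Sec. 10-7. floor area 5,900 square feet ≤ 6,100 square feet; years in business 13 ≥ 9 → Compliance Registration not required.
Sec. 10-8. floor area 5,900 square feet > 5,100 square feet; years in business 13 > 11 → Small Premises Authorization not required.
Sec. 10-9. years in business 13 ≤ 15 → Operating Certificate not required.
Sec. 10-10. does not manufacture goods on the premises; offers tattoo or body-art services → Compliance Permit not required.

None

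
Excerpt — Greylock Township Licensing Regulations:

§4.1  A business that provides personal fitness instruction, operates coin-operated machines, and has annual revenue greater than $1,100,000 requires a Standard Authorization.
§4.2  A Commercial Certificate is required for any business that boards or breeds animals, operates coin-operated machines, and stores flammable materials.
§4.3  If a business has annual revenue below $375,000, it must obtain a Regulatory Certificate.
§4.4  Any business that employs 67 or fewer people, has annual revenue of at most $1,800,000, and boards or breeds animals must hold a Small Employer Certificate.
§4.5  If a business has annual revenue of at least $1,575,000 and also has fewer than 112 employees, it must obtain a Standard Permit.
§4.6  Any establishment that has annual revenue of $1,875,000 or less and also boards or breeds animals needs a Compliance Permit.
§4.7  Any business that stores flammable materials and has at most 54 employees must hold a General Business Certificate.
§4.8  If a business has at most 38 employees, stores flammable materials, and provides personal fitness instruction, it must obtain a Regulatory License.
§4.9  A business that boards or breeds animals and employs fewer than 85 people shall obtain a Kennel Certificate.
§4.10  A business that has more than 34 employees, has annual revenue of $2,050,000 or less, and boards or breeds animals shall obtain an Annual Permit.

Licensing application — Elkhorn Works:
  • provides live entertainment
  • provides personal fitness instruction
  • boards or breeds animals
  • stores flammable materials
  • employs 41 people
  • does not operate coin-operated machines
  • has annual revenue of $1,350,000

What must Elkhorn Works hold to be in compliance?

Annual Permit, Compliance Permit, General Business Certificate, Kennel Certificate, Small Employer Certificate

§4.1 provides personal fitness instruction; does not operate coin-operated machines; revenue $1,350,000 > $1,100,000 → Standard Authorization not required.
§4.2 boards or breeds animals; does not operate coin-operated machines; stores flammable materials → Commercial Certificate not required.
§4.3 revenue $1,350,000 ≥ $375,000 → Regulatory Certificate not required.
§4.4 employees 41 ≤ 67; revenue $1,350,000 ≤ $1,800,000; boards or breeds animals → Small Employer Certificate required.
§4.5 revenue $1,350,000 < $1,575,000; employees 41 < 112 → Standard Permit not required.
§4.6 revenue $1,350,000 ≤ $1,875,000; boards or breeds animals → Compliance Permit required.
§4.7 stores flammable materials; employees 41 ≤ 54 → General Business Certificate required.
§4.8 employees 41 > 38; stores flammable materials; provides personal fitness instruction → Regulatory License not required.
§4.9 boards or breeds animals; employees 41 < 85 → Kennel Certificate required.
§4.10 employees 41 > 34; revenue $1,350,000 ≤ $2,050,000; boards or breeds animals → Annual Permit required.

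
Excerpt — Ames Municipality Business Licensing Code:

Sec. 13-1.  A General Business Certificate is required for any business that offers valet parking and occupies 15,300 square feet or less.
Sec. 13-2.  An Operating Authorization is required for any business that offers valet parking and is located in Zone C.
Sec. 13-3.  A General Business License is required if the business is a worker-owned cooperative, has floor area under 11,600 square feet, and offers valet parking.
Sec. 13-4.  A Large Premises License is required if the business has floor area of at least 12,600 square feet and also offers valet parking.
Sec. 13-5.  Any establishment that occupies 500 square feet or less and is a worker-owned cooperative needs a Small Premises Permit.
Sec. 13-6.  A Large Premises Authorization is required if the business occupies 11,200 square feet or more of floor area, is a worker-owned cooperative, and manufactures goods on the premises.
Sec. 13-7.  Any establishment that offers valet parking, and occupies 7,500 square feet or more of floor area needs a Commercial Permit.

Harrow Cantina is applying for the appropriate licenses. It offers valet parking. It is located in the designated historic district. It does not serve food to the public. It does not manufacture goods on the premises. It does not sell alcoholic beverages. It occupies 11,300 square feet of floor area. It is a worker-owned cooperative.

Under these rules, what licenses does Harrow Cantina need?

Commercial Permit, General Business Certificate, General Business License

Sec. 13-1. offers valet parking; floor area 11,300 square feet ≤ 15,300 square feet → General Business Certificate required.
Sec. 13-2. offers valet parking; is located in the designated historic district (not: is located in Zone C) → Operating Authorization not required.
Sec. 13-3. is a worker-owned cooperative; floor area 11,300 square feet < 11,600 square feet; offers valet parking → General Business License required.
Sec. 13-4. floor area 11,300 square feet < 12,600 square feet; offers valet parking → Large Premises License not required.
Sec. 13-5. floor area 11,300 square feet > 500 square feet; is a worker-owned cooperative → Small Premises Permit not required.
Sec. 13-6. floor area 11,300 square feet ≥ 11,200 square feet; is a worker-owned cooperative; does not manufacture goods on the premises → Large Premises Authorization not required.
Sec. 13-7. offers valet parking; floor area 11,300 square feet ≥ 7,500 square feet → Commercial Permit required.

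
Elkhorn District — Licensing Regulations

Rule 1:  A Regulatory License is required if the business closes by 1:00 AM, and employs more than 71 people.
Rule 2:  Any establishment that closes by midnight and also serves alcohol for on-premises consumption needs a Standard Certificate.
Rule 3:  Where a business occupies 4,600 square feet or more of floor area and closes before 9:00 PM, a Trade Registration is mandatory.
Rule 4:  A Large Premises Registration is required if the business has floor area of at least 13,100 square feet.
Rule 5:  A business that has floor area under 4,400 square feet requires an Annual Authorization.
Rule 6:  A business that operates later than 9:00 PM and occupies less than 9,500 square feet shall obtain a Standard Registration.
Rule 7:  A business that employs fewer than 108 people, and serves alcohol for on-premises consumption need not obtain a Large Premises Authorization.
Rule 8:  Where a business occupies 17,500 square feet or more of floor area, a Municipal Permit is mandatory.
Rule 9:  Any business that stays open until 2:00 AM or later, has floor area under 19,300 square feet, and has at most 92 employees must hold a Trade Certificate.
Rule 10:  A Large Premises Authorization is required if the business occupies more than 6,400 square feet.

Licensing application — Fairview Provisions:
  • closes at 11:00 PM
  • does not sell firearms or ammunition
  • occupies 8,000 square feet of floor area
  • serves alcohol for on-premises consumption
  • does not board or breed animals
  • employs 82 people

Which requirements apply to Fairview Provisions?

Regulatory License, Standard Certificate, Standard Registration

Rule 1: closes 11:00 PM, at/before 1:00 AM; employees 82 > 71 → Regulatory License required.
Rule 2: closes 11:00 PM, at/before midnight; serves alcohol for on-premises consumption → Standard Certificate required.
Rule 3: floor area 8,000 square feet ≥ 4,600 square feet; closes 11:00 PM, after 9:00 PM → Trade Registration not required.
Rule 4: floor area 8,000 square feet < 13,100 square feet → Large Premises Registration not required.
Rule 5: floor area 8,000 square feet ≥ 4,400 square feet → Annual Authorization not required.
Rule 6: closes 11:00 PM, after 9:00 PM; floor area 8,000 square feet < 9,500 square feet → Standard Registration required.
Rule 7: employees 82 < 108; serves alcohol for on-premises consumption → exempt from Large Premises Authorization.
Rule 8: floor area 8,000 square feet < 17,500 square feet → Municipal Permit not required.
Rule 9: closes 11:00 PM, at/before 2:00 AM; floor area 8,000 square feet < 19,300 square feet; employees 82 ≤ 92 → Trade Certificate not required.
Rule 10: floor area 8,000 square feet > 6,400 square feet → Large Premises Authorization required.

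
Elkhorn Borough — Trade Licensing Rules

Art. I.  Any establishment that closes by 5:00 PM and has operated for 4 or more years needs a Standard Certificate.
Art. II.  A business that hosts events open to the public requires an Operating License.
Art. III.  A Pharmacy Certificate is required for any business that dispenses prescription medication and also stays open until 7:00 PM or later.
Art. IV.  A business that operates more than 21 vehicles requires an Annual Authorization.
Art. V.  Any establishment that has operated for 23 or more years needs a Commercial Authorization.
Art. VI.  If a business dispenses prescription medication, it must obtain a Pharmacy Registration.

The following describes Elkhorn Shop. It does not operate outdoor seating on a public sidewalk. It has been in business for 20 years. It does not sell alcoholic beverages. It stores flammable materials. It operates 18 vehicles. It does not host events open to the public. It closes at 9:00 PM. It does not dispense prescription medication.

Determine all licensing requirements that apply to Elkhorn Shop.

Art. I. closes 9:00 PM, after 5:00 PM; years in business 20 ≥ 4 → Standard Certificate not required.
Art. II. does not host events open to the public → Operating License not required.
Art. III. does not dispense prescription medication; closes 9:00 PM, after 7:00 PM → Pharmacy Certificate not required.
Art. IV. vehicles 18 ≤ 21 → Annual Authorization not required.
Art. V. years in business 20 < 23 → Commercial Authorization not required.
Art. VI. does not dispense prescription medication → Pharmacy Registration not required.

None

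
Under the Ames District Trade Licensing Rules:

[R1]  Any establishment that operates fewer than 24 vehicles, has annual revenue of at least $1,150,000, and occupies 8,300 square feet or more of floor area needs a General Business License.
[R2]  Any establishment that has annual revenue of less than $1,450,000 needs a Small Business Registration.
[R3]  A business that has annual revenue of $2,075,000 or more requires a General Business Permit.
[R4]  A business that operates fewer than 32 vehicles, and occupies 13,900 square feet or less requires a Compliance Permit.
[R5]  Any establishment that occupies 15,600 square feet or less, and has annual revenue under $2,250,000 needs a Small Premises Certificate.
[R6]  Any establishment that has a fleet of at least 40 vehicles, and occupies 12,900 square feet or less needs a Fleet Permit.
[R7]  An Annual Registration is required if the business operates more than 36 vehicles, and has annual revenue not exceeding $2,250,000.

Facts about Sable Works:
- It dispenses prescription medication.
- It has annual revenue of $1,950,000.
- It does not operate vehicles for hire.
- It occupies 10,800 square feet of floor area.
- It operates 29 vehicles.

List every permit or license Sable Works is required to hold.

[R1] vehicles 29 ≥ 24; revenue $1,950,000 ≥ $1,150,000; floor area 10,800 square feet ≥ 8,300 square feet → General Business License not required.
[R2] revenue $1,950,000 ≥ $1,450,000 → Small Business Registration not required.
[R3] revenue $1,950,000 < $2,075,000 → General Business Permit not required.
[R4] vehicles 29 < 32; floor area 10,800 square feet ≤ 13,900 square feet → Compliance Permit required.
[R5] floor area 10,800 square feet ≤ 15,600 square feet; revenue $1,950,000 < $2,250,000 → Small Premises Certificate required.
[R6] vehicles 29 < 40; floor area 10,800 square feet ≤ 12,900 square feet → Fleet Permit not required.
[R7] vehicles 29 ≤ 36; revenue $1,950,000 ≤ $2,250,000 → Annual Registration not required.

Compliance Permit, Small Premises Certificate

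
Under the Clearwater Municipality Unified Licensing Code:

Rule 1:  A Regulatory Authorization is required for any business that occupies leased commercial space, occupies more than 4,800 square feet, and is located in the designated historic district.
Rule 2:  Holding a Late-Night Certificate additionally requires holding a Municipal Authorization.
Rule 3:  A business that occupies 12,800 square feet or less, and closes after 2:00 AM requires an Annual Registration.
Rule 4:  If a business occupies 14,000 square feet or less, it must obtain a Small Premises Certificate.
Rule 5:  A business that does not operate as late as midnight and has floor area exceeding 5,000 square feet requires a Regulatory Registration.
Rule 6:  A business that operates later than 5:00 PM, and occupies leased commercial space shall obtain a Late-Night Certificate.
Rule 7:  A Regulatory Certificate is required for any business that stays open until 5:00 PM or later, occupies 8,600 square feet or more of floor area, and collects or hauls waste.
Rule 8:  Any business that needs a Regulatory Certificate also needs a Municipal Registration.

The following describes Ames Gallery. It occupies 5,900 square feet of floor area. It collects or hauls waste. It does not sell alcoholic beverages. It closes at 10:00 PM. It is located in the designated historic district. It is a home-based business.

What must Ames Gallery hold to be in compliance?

Regulatory Registration, Small Premises Certificate

Rule 1: is a home-based business (not: occupies leased commercial space); floor area 5,900 square feet > 4,800 square feet; is located in the designated historic district → Regulatory Authorization not required.
Rule 2: Late-Night Certificate is not required → no effect.
Rule 3: floor area 5,900 square feet ≤ 12,800 square feet; closes 10:00 PM, at/before 2:00 AM → Annual Registration not required.
Rule 4: floor area 5,900 square feet ≤ 14,000 square feet → Small Premises Certificate required.
Rule 5: closes 10:00 PM, at/before midnight; floor area 5,900 square feet > 5,000 square feet → Regulatory Registration required.
Rule 6: closes 10:00 PM, after 5:00 PM; is a home-based business (not: occupies leased commercial space) → Late-Night Certificate not required.
Rule 7: closes 10:00 PM, after 5:00 PM; floor area 5,900 square feet < 8,600 square feet; collects or hauls waste → Regulatory Certificate not required.
Rule 8: Regulatory Certificate is not required → no effect.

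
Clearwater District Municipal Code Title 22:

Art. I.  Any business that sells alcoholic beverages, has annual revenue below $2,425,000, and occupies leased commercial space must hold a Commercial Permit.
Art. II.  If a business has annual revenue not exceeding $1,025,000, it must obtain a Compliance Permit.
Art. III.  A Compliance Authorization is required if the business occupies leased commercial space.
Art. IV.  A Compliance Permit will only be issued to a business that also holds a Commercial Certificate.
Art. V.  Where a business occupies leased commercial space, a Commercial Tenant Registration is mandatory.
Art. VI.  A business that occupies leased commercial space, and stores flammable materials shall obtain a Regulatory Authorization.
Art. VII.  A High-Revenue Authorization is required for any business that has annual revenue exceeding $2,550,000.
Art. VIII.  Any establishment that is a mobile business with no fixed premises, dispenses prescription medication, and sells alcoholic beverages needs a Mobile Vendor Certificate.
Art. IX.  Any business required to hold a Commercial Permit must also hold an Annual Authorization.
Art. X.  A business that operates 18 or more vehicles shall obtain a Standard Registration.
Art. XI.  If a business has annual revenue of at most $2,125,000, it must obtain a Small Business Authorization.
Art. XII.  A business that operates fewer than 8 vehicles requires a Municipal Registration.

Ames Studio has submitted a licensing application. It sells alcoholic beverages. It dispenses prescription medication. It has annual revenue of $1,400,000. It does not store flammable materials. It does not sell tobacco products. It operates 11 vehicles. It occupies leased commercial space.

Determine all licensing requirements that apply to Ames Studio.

Annual Authorization, Commercial Permit, Commercial Tenant Registration, Compliance Authorization, Small Business Authorization

Art. I. sells alcoholic beverages; revenue $1,400,000 < $2,425,000; occupies leased commercial space → Commercial Permit required.
Art. II. revenue $1,400,000 > $1,025,000 → Compliance Permit not required.
Art. III. occupies leased commercial space → Compliance Authorization required.
Art. IV. Compliance Permit is not required → no effect.
Art. V. occupies leased commercial space → Commercial Tenant Registration required.
Art. VI. occupies leased commercial space; does not store flammable materials → Regulatory Authorization not required.
Art. VII. revenue $1,400,000 ≤ $2,550,000 → High-Revenue Authorization not required.
Art. VIII. occupies leased commercial space (not: is a mobile business with no fixed premises); dispenses prescription medication; sells alcoholic beverages → Mobile Vendor Certificate not required.
Art. IX. Commercial Permit is required → Annual Authorization also required.
Art. X. vehicles 11 < 18 → Standard Registration not required.
Art. XI. revenue $1,400,000 ≤ $2,125,000 → Small Business Authorization required.
Art. XII. vehicles 11 ≥ 8 → Municipal Registration not required.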